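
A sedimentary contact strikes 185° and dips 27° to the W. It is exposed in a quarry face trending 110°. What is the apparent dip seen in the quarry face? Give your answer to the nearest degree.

The section lies 75° from the strike.
tan(apparent dip) = tan 27° · sin 75° = 0.4922
α = arctan(0.4922) = 26.20°

26°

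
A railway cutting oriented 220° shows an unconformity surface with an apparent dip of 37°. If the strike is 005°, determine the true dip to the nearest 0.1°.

β = acute angle between strike 005° and section 220° = 35°.
tan δ = tan α / sin β = tan 37° / sin 35° = 0.7536 / 0.5736 = 1.3138
δ = arctan(1.3138) = 52.72°

52.7°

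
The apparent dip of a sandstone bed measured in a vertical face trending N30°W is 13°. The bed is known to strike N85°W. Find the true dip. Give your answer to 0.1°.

β = acute angle between strike N85°W and section N30°W = 55°.
tan(true dip) = tan 13° / sin 55° = 0.2818
δ = arctan(0.2818) = 15.74°

15.7°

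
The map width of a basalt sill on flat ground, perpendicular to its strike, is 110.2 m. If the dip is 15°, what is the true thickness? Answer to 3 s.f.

True thickness t = w · sin(dip) = 110.2 × sin 15°
t = 110.2 × 0.2588 = 28.522 m

28.5 m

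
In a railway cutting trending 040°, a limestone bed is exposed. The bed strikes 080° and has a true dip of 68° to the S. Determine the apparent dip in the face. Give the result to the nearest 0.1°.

57.8°

The strike is 080° and the section trends 040°; the acute angle between them is β = 40°.
tan α = tan 68° × sin 40° = 2.4751 × 0.6428 = 1.5910
apparent dip = arctan 1.5910 = 57.85°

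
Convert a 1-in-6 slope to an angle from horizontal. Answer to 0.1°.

tan θ = 1/6 = 0.1667
θ = arctan(0.1667) = 9.46°

9.5°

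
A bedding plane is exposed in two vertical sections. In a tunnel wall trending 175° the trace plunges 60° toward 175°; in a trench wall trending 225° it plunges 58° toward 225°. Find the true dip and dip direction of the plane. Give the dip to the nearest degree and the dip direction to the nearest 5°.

true dip 62°, dip direction 195°

The two traces are lines in the plane: v₁ = (sin 175°·cos 60°, cos 175°·cos 60°, −sin 60°), v₂ = (sin 225°·cos 58°, cos 225°·cos 58°, −sin 58°).
The plane normal is n = v₁ × v₂ ∝ (-0.098, -0.361, 0.203).
True dip = arccos(n_z / |n|) = arccos(0.4765) = 61.5°.
Dip direction = azimuth of (n_x, n_y) = atan2(-0.098, -0.361) = 195°.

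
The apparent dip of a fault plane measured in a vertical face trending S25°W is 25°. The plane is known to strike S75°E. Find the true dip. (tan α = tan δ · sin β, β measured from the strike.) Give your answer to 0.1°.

25.3°

β = acute angle between strike S75°E and section S25°W = 80°.
tan δ = tan α / sin β = tan 25° / sin 80° = 0.4663 / 0.9848 = 0.4735
δ = arctan(0.4735) = 25.34°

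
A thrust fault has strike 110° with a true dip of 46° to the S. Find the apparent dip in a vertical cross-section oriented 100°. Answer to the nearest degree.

Angle between strike (110°) and section (100°): β = 10°.
tan(apparent dip) = tan 46° · sin 10° = 0.1798
apparent dip = arctan 0.1798 = 10.19°

10°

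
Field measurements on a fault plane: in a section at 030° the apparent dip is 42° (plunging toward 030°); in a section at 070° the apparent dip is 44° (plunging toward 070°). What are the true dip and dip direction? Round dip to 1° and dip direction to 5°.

true dip 45°, dip direction 055°

Represent each trace as a vector plunging at its apparent dip toward its trend (east-north-up frame): v₁ = (0.372, 0.644, -0.669), v₂ = (0.676, 0.246, -0.695).
Cross product v₁ × v₂ gives the pole to the plane: n ∝ (0.282, 0.194, 0.344).
Dip δ = arctan(|n_h|/n_z) = arctan(0.343/0.344) = 44.9°.
The horizontal component of n points toward azimuth atan2(n_x, n_y) = 55°, the dip direction.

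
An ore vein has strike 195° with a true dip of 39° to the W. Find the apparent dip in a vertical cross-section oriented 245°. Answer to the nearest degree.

32°

Angle between strike (195°) and section (245°): β = 50°.
tan α = tan 39° × sin 50° = 0.8098 × 0.7660 = 0.6203
α = arctan(0.6203) = 31.81°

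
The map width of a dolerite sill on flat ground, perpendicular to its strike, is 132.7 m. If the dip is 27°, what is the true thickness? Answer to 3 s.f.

True thickness t = w · sin(dip) = 132.7 × sin 27°
t = 132.7 × 0.4540 = 60.245 m

60.2 m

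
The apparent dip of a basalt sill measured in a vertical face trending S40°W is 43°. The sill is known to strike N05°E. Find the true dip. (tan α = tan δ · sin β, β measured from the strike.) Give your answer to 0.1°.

58.4°

The section is 35° from the strike.
tan(true dip) = tan 43° / sin 35° = 1.6258
δ = arctan(1.6258) = 58.40°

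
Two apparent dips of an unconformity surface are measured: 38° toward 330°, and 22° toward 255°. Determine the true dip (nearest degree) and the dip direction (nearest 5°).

The two traces are lines in the plane: v₁ = (sin 330°·cos 38°, cos 330°·cos 38°, −sin 38°), v₂ = (sin 255°·cos 22°, cos 255°·cos 22°, −sin 22°).
Cross product v₁ × v₂ gives the pole to the plane: n ∝ (-0.403, 0.404, 0.706).
True dip = arccos(n_z / |n|) = arccos(0.7775) = 39.0°.
Dip direction = atan2(-0.403, 0.404) = 315° (azimuth of n's horizontal projection).

true dip 39°, dip direction 315°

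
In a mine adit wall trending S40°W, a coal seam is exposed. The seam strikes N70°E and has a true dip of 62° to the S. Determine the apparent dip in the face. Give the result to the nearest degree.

43°

The section lies 30° from the strike.
tan α = tan 62° × sin 30° = 1.8807 × 0.5000 = 0.9404
α = arctan(0.9404) = 43.24°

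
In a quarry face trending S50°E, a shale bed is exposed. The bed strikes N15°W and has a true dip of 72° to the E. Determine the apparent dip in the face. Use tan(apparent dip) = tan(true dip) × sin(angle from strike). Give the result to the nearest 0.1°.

The section lies 35° from the strike.
tan α = tan 72° × sin 35° = 3.0777 × 0.5736 = 1.7653
α = arctan(1.7653) = 60.47°

60.5°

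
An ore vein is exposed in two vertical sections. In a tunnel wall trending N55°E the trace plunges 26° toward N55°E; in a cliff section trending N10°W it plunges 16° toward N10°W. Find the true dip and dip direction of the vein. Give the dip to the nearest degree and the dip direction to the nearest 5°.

true dip 26°, dip direction 045°

The two traces are lines in the plane: v₁ = (sin 55°·cos 26°, cos 55°·cos 26°, −sin 26°), v₂ = (sin 350°·cos 16°, cos 350°·cos 16°, −sin 16°).
The plane normal is n = v₁ × v₂ ∝ (0.273, 0.276, 0.783).
Dip δ = arctan(|n_h|/n_z) = arctan(0.388/0.783) = 26.4°.
The horizontal component of n points toward azimuth atan2(n_x, n_y) = 45°, the dip direction.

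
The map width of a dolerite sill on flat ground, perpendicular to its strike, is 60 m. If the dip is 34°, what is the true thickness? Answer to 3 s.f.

True thickness t = w · sin(dip) = 60 × sin 34°
t = 60 × 0.5592 = 33.552 m

33.6 m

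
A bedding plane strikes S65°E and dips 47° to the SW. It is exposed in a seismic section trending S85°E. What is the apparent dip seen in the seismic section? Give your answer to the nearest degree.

The strike is S65°E and the section trends S85°E; the acute angle between them is β = 20°.
tan(apparent dip) = tan 47° · sin 20° = 0.3668
α = arctan(0.3668) = 20.14°

20°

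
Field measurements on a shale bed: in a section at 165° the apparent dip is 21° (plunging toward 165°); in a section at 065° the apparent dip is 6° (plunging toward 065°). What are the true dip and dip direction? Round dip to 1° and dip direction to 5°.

Represent each trace as a vector plunging at its apparent dip toward its trend (east-north-up frame): v₁ = (0.242, -0.902, -0.358), v₂ = (0.901, 0.420, -0.105).
The plane normal is n = v₁ × v₂ ∝ (0.245, -0.298, 0.914).
Dip δ = arctan(|n_h|/n_z) = arctan(0.386/0.914) = 22.9°.
Dip direction = azimuth of (n_x, n_y) = atan2(0.245, -0.298) = 141°.

true dip 23°, dip direction 140°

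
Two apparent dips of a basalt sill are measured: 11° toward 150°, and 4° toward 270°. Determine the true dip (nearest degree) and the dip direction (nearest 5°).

The two traces are lines in the plane: v₁ = (sin 150°·cos 11°, cos 150°·cos 11°, −sin 11°), v₂ = (sin 270°·cos 4°, cos 270°·cos 4°, −sin 4°).
Cross product v₁ × v₂ gives the pole to the plane: n ∝ (-0.059, -0.225, 0.848).
True dip = arccos(n_z / |n|) = arccos(0.9645) = 15.3°.
Dip direction = atan2(-0.059, -0.225) = 195° (azimuth of n's horizontal projection).

true dip 15°, dip direction 195°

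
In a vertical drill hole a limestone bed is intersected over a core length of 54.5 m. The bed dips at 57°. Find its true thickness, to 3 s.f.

29.7 m

True thickness t = h · cos(dip) = 54.5 × cos 57°
t = 54.5 × 0.5446 = 29.683 m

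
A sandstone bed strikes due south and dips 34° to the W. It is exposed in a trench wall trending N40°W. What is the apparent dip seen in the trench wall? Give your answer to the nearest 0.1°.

Angle between strike (due south) and section (N40°W): β = 40°.
tan α = tan 34° × sin 40° = 0.6745 × 0.6428 = 0.4336
α = arctan(0.4336) = 23.44°

23.4°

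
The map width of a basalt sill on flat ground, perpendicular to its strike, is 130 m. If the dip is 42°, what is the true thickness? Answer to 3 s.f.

True thickness t = w · sin(dip) = 130 × sin 42°
t = 130 × 0.6691 = 86.987 m

87.0 m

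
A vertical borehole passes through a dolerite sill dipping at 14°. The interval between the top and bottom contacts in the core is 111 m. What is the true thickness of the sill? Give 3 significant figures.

True thickness t = h · cos(dip) = 111 × cos 14°
t = 111 × 0.9703 = 107.703 m

108 m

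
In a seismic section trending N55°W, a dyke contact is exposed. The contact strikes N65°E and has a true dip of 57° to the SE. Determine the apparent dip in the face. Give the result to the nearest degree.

The section lies 60° from the strike.
tan(apparent dip) = tan 57° · sin 60° = 1.3336
α = arctan(1.3336) = 53.13°

53°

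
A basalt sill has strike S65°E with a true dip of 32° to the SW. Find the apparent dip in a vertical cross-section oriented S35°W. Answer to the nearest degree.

The strike is S65°E and the section trends S35°W; the acute angle between them is β = 80°.
tan(apparent dip) = tan 32° · sin 80° = 0.6154
apparent dip = arctan 0.6154 = 31.61°

32°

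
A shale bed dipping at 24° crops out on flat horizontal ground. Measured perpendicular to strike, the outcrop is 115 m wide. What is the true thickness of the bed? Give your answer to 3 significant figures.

46.8 m

True thickness t = w · sin(dip) = 115 × sin 24°
t = 115 × 0.4067 = 46.775 m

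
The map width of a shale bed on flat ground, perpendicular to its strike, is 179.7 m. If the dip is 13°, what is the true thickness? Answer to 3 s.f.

True thickness t = w · sin(dip) = 179.7 × sin 13°
t = 179.7 × 0.2250 = 40.424 m

40.4 m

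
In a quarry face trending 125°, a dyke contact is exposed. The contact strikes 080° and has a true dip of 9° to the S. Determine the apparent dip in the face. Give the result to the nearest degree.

6°

The section lies 45° from the strike.
tan(apparent dip) = tan 9° · sin 45° = 0.1120
apparent dip = arctan 0.1120 = 6.39°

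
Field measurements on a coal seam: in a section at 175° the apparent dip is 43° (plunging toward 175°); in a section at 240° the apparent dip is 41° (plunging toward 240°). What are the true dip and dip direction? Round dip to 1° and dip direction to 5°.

Each apparent-dip line lies in the plane. As unit vectors (x east, y north, z up), v₁ plunges 43°→175° and v₂ plunges 41°→240°.
The plane normal is n = v₁ × v₂ ∝ (-0.221, -0.488, 0.500).
tan δ = √(n_x²+n_y²)/n_z = 0.535/0.500, so δ = 46.9°.
Dip direction = azimuth of (n_x, n_y) = atan2(-0.221, -0.488) = 204°.

true dip 47°, dip direction 205°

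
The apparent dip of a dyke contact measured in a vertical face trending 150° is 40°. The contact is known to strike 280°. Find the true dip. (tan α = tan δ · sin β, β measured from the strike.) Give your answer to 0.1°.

β = acute angle between strike 280° and section 150° = 50°.
tan(true dip) = tan 40° / sin 50° = 1.0954
δ = arctan(1.0954) = 47.61°

47.6°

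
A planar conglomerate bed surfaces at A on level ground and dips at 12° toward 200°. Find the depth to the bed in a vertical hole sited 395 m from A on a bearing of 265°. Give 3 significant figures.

The hole lies 65° from the dip direction, so the down-dip offset is 395 × cos 65° = 166.93 m.
Depth = down-dip offset × tan(dip) = 166.93 × tan 12° = 166.93 × 0.2126
Depth = 35.48 m

35.5 m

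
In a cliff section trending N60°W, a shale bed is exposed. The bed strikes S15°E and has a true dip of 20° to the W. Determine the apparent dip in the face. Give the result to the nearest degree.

The strike is S15°E and the section trends N60°W; the acute angle between them is β = 45°.
tan α = tan 20° × sin 45° = 0.3640 × 0.7071 = 0.2574
α = arctan(0.2574) = 14.43°

14°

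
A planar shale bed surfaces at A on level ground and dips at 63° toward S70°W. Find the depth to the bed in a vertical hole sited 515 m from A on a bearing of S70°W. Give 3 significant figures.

1010 m

The hole is directly down-dip from the outcrop, so the down-dip offset is 515 m.
Depth = down-dip offset × tan(dip) = 515.00 × tan 63° = 515.00 × 1.9626
Depth = 1010.74 m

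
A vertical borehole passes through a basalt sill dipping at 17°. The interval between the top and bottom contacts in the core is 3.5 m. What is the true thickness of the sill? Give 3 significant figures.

3.35 m

True thickness t = h · cos(dip) = 3.5 × cos 17°
t = 3.5 × 0.9563 = 3.347 m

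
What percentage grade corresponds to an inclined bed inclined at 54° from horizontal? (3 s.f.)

138%

grade % = 100 × tan 54° = 100 × 1.3764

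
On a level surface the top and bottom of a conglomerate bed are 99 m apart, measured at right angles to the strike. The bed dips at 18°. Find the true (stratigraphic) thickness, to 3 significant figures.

True thickness t = w · sin(dip) = 99 × sin 18°
t = 99 × 0.3090 = 30.593 m

30.6 m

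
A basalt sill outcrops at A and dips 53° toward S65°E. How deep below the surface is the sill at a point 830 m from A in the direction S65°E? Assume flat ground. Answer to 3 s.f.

The hole is directly down-dip from the outcrop, so the down-dip offset is 830 m.
Depth = down-dip offset × tan(dip) = 830.00 × tan 53° = 830.00 × 1.3270
Depth = 1101.45 m

1100 m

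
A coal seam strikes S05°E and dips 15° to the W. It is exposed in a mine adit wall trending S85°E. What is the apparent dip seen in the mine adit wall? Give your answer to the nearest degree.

15°

The strike is S05°E and the section trends S85°E; the acute angle between them is β = 80°.
tan(apparent dip) = tan 15° · sin 80° = 0.2639
apparent dip = arctan 0.2639 = 14.78°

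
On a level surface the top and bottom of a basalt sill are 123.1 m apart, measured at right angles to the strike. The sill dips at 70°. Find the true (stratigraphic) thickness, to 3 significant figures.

116 m

True thickness t = w · sin(dip) = 123.1 × sin 70°
t = 123.1 × 0.9397 = 115.676 m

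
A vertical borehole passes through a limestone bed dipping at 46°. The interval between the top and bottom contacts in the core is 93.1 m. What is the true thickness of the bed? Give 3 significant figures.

64.7 m

True thickness t = h · cos(dip) = 93.1 × cos 46°
t = 93.1 × 0.6947 = 64.673 m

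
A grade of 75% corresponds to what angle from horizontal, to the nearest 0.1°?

36.9°

tan θ = 75/100 = 0.7500
θ = arctan(0.7500) = 36.87°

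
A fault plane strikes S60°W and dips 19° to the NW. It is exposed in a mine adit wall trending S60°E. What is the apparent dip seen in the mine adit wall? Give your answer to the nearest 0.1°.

Angle between strike (S60°W) and section (S60°E): β = 60°.
tan α = tan 19° × sin 60° = 0.3443 × 0.8660 = 0.2982
apparent dip = arctan 0.2982 = 16.60°

16.6°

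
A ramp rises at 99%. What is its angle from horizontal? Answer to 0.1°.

tan θ = 99/100 = 0.9900
θ = arctan(0.9900) = 44.71°

44.7°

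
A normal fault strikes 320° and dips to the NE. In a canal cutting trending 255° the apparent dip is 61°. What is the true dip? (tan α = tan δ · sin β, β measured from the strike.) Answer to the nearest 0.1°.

63.3°

The section is 65° from the strike.
tan(true dip) = tan 61° / sin 65° = 1.9905
δ = arctan(1.9905) = 63.33°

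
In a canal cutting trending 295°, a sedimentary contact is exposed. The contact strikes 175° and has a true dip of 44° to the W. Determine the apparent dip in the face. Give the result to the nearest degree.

The strike is 175° and the section trends 295°; the acute angle between them is β = 60°.
tan α = tan 44° × sin 60° = 0.9657 × 0.8660 = 0.8363
apparent dip = arctan 0.8363 = 39.91°

40°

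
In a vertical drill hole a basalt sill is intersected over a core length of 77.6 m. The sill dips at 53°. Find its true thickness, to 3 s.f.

46.7 m

True thickness t = h · cos(dip) = 77.6 × cos 53°
t = 77.6 × 0.6018 = 46.701 m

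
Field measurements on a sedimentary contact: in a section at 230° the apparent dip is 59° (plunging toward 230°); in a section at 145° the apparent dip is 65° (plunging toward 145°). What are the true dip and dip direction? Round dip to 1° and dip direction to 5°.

Each apparent-dip line lies in the plane. As unit vectors (x east, y north, z up), v₁ plunges 59°→230° and v₂ plunges 65°→145°.
n = v₁ × v₂ = (0.003, -0.565, 0.217) (taken with n_z > 0).
tan δ = √(n_x²+n_y²)/n_z = 0.565/0.217, so δ = 69.0°.
Dip direction = atan2(0.003, -0.565) = 180° (azimuth of n's horizontal projection).

true dip 69°, dip direction 180°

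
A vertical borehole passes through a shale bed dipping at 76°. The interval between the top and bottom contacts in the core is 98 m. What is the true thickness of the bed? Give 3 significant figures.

23.7 m

True thickness t = h · cos(dip) = 98 × cos 76°
t = 98 × 0.2419 = 23.708 m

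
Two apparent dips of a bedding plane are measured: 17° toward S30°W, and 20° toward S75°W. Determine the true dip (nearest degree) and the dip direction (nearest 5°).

The two traces are lines in the plane: v₁ = (sin 210°·cos 17°, cos 210°·cos 17°, −sin 17°), v₂ = (sin 255°·cos 20°, cos 255°·cos 20°, −sin 20°).
n = v₁ × v₂ = (-0.212, -0.102, 0.635) (taken with n_z > 0).
Dip δ = arctan(|n_h|/n_z) = arctan(0.235/0.635) = 20.3°.
Dip direction = atan2(-0.212, -0.102) = 244° (azimuth of n's horizontal projection).

true dip 20°, dip direction 245°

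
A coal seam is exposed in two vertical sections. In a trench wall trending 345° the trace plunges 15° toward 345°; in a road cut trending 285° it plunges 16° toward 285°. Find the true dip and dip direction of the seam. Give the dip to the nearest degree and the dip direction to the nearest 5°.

true dip 18°, dip direction 310°

The two traces are lines in the plane: v₁ = (sin 345°·cos 15°, cos 345°·cos 15°, −sin 15°), v₂ = (sin 285°·cos 16°, cos 285°·cos 16°, −sin 16°).
n = v₁ × v₂ = (-0.193, 0.171, 0.804) (taken with n_z > 0).
Dip δ = arctan(|n_h|/n_z) = arctan(0.258/0.804) = 17.8°.
The horizontal component of n points toward azimuth atan2(n_x, n_y) = 312°, the dip direction.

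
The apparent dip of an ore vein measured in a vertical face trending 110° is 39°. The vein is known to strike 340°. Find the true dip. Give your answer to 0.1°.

β = acute angle between strike 340° and section 110° = 50°.
tan(true dip) = tan 39° / sin 50° = 1.0571
δ = arctan(1.0571) = 46.59°

46.6°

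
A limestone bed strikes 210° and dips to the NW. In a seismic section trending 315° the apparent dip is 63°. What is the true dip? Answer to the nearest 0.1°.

β = acute angle between strike 210° and section 315° = 75°.
tan δ = tan α / sin β = tan 63° / sin 75° = 1.9626 / 0.9659 = 2.0318
δ = arctan(2.0318) = 63.80°

63.8°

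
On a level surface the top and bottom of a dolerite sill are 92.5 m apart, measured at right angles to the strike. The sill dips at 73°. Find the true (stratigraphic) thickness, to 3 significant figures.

True thickness t = w · sin(dip) = 92.5 × sin 73°
t = 92.5 × 0.9563 = 88.458 m

88.5 m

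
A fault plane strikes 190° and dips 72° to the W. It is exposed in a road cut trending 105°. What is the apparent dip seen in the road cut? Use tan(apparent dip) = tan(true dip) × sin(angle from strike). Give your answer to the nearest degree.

72°

The strike is 190° and the section trends 105°; the acute angle between them is β = 85°.
tan α = tan 72° × sin 85° = 3.0777 × 0.9962 = 3.0660
α = arctan(3.0660) = 71.94°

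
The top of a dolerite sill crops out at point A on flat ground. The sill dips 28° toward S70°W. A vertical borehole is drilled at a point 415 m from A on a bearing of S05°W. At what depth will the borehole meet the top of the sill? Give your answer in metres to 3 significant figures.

93.3 m

The hole lies 65° from the dip direction, so the down-dip offset is 415 × cos 65° = 175.39 m.
Depth = down-dip offset × tan(dip) = 175.39 × tan 28° = 175.39 × 0.5317
Depth = 93.25 m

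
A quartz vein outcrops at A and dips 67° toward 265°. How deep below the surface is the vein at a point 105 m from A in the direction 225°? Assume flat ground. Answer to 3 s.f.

189 m

The hole lies 40° from the dip direction, so the down-dip offset is 105 × cos 40° = 80.43 m.
Depth = down-dip offset × tan(dip) = 80.43 × tan 67° = 80.43 × 2.3559
Depth = 189.49 m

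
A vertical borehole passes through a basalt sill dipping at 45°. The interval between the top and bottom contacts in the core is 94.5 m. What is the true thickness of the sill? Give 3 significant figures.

66.8 m

True thickness t = h · cos(dip) = 94.5 × cos 45°
t = 94.5 × 0.7071 = 66.822 m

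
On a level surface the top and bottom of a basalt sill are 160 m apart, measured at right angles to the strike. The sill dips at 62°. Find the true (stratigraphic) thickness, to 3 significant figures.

141 m

True thickness t = w · sin(dip) = 160 × sin 62°
t = 160 × 0.8829 = 141.272 m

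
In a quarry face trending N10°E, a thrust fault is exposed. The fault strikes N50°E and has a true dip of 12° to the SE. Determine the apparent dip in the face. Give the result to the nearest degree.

The section lies 40° from the strike.
tan α = tan 12° × sin 40° = 0.2126 × 0.6428 = 0.1366
α = arctan(0.1366) = 7.78°

8°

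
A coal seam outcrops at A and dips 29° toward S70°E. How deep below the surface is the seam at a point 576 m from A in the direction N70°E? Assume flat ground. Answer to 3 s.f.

The hole lies 40° from the dip direction, so the down-dip offset is 576 × cos 40° = 441.24 m.
Depth = down-dip offset × tan(dip) = 441.24 × tan 29° = 441.24 × 0.5543
Depth = 244.58 m

245 m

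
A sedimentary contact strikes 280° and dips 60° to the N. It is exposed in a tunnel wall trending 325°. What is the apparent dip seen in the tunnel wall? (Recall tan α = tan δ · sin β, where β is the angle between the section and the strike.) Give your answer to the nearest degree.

Angle between strike (280°) and section (325°): β = 45°.
tan α = tan 60° × sin 45° = 1.7321 × 0.7071 = 1.2247
α = arctan(1.2247) = 50.77°

51°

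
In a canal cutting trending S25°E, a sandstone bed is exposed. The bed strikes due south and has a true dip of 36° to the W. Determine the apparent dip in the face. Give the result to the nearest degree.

17°

Angle between strike (due south) and section (S25°E): β = 25°.
tan α = tan 36° × sin 25° = 0.7265 × 0.4226 = 0.3071
apparent dip = arctan 0.3071 = 17.07°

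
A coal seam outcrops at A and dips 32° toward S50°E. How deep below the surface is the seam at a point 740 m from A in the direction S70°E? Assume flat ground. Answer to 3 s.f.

435 m

The hole lies 20° from the dip direction, so the down-dip offset is 740 × cos 20° = 695.37 m.
Depth = down-dip offset × tan(dip) = 695.37 × tan 32° = 695.37 × 0.6249
Depth = 434.52 m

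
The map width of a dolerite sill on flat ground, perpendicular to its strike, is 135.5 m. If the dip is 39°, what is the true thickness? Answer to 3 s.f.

85.3 m

True thickness t = w · sin(dip) = 135.5 × sin 39°
t = 135.5 × 0.6293 = 85.273 m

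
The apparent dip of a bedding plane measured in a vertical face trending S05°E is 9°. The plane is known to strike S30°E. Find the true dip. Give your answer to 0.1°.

20.5°

β = acute angle between strike S30°E and section S05°E = 25°.
tan δ = tan α / sin β = tan 9° / sin 25° = 0.1584 / 0.4226 = 0.3748
δ = arctan(0.3748) = 20.54°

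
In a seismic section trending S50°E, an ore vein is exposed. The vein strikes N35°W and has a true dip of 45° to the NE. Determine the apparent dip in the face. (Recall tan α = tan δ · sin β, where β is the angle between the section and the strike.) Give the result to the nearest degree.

Angle between strike (N35°W) and section (S50°E): β = 15°.
tan(apparent dip) = tan 45° · sin 15° = 0.2588
apparent dip = arctan 0.2588 = 14.51°

15°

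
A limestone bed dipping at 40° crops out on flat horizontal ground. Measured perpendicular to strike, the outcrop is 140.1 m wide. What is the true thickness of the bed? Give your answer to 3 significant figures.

90.1 m

True thickness t = w · sin(dip) = 140.1 × sin 40°
t = 140.1 × 0.6428 = 90.055 m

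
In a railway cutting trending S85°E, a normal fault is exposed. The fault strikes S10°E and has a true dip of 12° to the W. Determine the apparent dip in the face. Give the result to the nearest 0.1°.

11.6°

The section lies 75° from the strike.
tan α = tan 12° × sin 75° = 0.2126 × 0.9659 = 0.2053
α = arctan(0.2053) = 11.60°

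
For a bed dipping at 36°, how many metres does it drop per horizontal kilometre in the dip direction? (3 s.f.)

727 m

drop per km = 1000 × tan 36° = 1000 × 0.7265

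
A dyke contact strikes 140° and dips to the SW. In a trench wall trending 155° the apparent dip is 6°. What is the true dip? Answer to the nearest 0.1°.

22.1°

The section is 15° from the strike.
tan δ = tan α / sin β = tan 6° / sin 15° = 0.1051 / 0.2588 = 0.4061
δ = arctan(0.4061) = 22.10°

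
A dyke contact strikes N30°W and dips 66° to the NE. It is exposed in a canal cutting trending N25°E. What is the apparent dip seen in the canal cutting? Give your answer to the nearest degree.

The strike is N30°W and the section trends N25°E; the acute angle between them is β = 55°.
tan α = tan 66° × sin 55° = 2.2460 × 0.8192 = 1.8398
α = arctan(1.8398) = 61.47°

61°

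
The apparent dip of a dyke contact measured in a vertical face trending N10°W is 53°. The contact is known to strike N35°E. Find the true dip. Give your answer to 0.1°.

61.9°

The section is 45° from the strike.
tan δ = tan α / sin β = tan 53° / sin 45° = 1.3270 / 0.7071 = 1.8767
δ = arctan(1.8767) = 61.95°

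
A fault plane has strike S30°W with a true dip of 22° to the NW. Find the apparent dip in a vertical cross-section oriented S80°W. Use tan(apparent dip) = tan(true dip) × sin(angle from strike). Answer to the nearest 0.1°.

17.2°

Angle between strike (S30°W) and section (S80°W): β = 50°.
tan α = tan 22° × sin 50° = 0.4040 × 0.7660 = 0.3095
α = arctan(0.3095) = 17.20°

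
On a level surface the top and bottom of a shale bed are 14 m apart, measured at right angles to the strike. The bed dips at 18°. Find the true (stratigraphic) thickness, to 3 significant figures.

4.33 m

True thickness t = w · sin(dip) = 14 × sin 18°
t = 14 × 0.3090 = 4.326 m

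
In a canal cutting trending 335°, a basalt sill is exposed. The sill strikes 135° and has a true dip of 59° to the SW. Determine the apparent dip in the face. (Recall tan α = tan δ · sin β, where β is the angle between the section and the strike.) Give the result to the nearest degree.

Angle between strike (135°) and section (335°): β = 20°.
tan α = tan 59° × sin 20° = 1.6643 × 0.3420 = 0.5692
apparent dip = arctan 0.5692 = 29.65°

30°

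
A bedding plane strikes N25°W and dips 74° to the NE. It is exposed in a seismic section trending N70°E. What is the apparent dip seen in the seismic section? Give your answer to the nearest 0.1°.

Angle between strike (N25°W) and section (N70°E): β = 85°.
tan α = tan 74° × sin 85° = 3.4874 × 0.9962 = 3.4741
α = arctan(3.4741) = 73.94°

73.9°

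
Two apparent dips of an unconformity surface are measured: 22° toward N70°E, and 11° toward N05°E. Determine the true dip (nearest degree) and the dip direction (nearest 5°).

true dip 22°, dip direction 065°

The two traces are lines in the plane: v₁ = (sin 70°·cos 22°, cos 70°·cos 22°, −sin 22°), v₂ = (sin 5°·cos 11°, cos 5°·cos 11°, −sin 11°).
Cross product v₁ × v₂ gives the pole to the plane: n ∝ (0.306, 0.134, 0.825).
True dip = arccos(n_z / |n|) = arccos(0.9269) = 22.0°.
Dip direction = atan2(0.306, 0.134) = 66° (azimuth of n's horizontal projection).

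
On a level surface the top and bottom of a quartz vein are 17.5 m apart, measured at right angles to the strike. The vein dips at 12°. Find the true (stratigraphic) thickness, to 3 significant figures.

3.64 m

True thickness t = w · sin(dip) = 17.5 × sin 12°
t = 17.5 × 0.2079 = 3.638 m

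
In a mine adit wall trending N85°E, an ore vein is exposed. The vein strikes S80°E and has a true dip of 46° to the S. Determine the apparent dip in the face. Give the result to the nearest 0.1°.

15.0°

The section lies 15° from the strike.
tan α = tan 46° × sin 15° = 1.0355 × 0.2588 = 0.2680
α = arctan(0.2680) = 15.00°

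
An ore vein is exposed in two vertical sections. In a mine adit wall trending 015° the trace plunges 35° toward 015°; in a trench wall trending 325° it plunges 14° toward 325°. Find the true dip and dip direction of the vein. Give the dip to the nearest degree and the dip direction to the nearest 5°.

The two traces are lines in the plane: v₁ = (sin 15°·cos 35°, cos 15°·cos 35°, −sin 35°), v₂ = (sin 325°·cos 14°, cos 325°·cos 14°, −sin 14°).
Cross product v₁ × v₂ gives the pole to the plane: n ∝ (0.264, 0.371, 0.609).
tan δ = √(n_x²+n_y²)/n_z = 0.455/0.609, so δ = 36.8°.
Dip direction = azimuth of (n_x, n_y) = atan2(0.264, 0.371) = 36°.

true dip 37°, dip direction 035°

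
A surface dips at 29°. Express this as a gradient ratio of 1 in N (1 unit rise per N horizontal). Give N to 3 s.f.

1 in 1.80

1 : N means tan θ = 1/N, so N = 1/tan 29° = 1/0.5543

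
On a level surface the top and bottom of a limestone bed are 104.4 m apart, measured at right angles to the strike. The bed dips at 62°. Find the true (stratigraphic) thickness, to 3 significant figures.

92.2 m

True thickness t = w · sin(dip) = 104.4 × sin 62°
t = 104.4 × 0.8829 = 92.180 m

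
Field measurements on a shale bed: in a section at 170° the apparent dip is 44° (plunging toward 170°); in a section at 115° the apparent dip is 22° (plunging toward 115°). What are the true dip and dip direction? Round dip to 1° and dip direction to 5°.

true dip 45°, dip direction 180°

The two traces are lines in the plane: v₁ = (sin 170°·cos 44°, cos 170°·cos 44°, −sin 44°), v₂ = (sin 115°·cos 22°, cos 115°·cos 22°, −sin 22°).
n = v₁ × v₂ = (-0.007, -0.537, 0.546) (taken with n_z > 0).
Dip δ = arctan(|n_h|/n_z) = arctan(0.537/0.546) = 44.5°.
Dip direction = azimuth of (n_x, n_y) = atan2(-0.007, -0.537) = 181°.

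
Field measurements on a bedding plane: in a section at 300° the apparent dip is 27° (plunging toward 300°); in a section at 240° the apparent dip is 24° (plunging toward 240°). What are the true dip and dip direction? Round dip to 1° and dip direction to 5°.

Represent each trace as a vector plunging at its apparent dip toward its trend (east-north-up frame): v₁ = (-0.772, 0.446, -0.454), v₂ = (-0.791, -0.457, -0.407).
Cross product v₁ × v₂ gives the pole to the plane: n ∝ (-0.389, 0.045, 0.705).
Dip δ = arctan(|n_h|/n_z) = arctan(0.391/0.705) = 29.0°.
Dip direction = azimuth of (n_x, n_y) = atan2(-0.389, 0.045) = 277°.

true dip 29°, dip direction 275°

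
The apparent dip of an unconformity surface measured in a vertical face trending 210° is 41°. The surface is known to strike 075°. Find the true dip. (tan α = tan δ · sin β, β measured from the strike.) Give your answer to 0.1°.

β = acute angle between strike 075° and section 210° = 45°.
tan(true dip) = tan 41° / sin 45° = 1.2294
true dip = arctan 1.2294 = 50.87°

50.9°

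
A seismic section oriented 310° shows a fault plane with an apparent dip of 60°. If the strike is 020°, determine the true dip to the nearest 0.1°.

β = acute angle between strike 020° and section 310° = 70°.
tan δ = tan α / sin β = tan 60° / sin 70° = 1.7321 / 0.9397 = 1.8432
true dip = arctan 1.8432 = 61.52°

61.5°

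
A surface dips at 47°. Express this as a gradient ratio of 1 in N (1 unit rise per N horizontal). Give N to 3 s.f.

1 : N means tan θ = 1/N, so N = 1/tan 47° = 1/1.0724

1 in 0.933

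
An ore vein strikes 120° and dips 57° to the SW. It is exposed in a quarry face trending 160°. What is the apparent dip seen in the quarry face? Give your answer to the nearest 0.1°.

The section lies 40° from the strike.
tan(apparent dip) = tan 57° · sin 40° = 0.9898
α = arctan(0.9898) = 44.71°

44.7°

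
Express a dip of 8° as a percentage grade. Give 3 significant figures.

14.1%

grade % = 100 × tan 8° = 100 × 0.1405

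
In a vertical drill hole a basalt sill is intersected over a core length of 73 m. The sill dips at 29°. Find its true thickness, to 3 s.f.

True thickness t = h · cos(dip) = 73 × cos 29°
t = 73 × 0.8746 = 63.847 m

63.8 m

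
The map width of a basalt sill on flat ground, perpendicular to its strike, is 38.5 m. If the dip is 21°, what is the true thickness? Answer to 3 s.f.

13.8 m

True thickness t = w · sin(dip) = 38.5 × sin 21°
t = 38.5 × 0.3584 = 13.797 m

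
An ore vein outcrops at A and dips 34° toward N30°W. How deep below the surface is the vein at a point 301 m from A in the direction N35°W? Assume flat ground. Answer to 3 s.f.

The hole lies 5° from the dip direction, so the down-dip offset is 301 × cos 5° = 299.85 m.
Depth = down-dip offset × tan(dip) = 299.85 × tan 34° = 299.85 × 0.6745
Depth = 202.25 m

202 m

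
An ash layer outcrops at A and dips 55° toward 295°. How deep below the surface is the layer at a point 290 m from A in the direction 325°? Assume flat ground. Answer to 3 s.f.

359 m

The hole lies 30° from the dip direction, so the down-dip offset is 290 × cos 30° = 251.15 m.
Depth = down-dip offset × tan(dip) = 251.15 × tan 55° = 251.15 × 1.4281
Depth = 358.68 m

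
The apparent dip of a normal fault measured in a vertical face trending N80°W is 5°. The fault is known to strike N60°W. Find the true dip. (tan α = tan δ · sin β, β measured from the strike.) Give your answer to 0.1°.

14.3°

The section is 20° from the strike.
tan(true dip) = tan 5° / sin 20° = 0.2558
true dip = arctan 0.2558 = 14.35°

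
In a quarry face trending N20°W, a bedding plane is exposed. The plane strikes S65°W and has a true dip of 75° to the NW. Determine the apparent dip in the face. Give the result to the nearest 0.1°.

74.9°

The section lies 85° from the strike.
tan α = tan 75° × sin 85° = 3.7321 × 0.9962 = 3.7178
apparent dip = arctan 3.7178 = 74.95°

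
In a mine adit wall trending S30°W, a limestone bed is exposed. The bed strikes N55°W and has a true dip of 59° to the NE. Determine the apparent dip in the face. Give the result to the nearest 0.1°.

The section lies 85° from the strike.
tan α = tan 59° × sin 85° = 1.6643 × 0.9962 = 1.6579
α = arctan(1.6579) = 58.90°

58.9°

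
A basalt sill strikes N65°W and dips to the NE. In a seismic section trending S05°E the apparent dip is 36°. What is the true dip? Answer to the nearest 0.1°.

β = acute angle between strike N65°W and section S05°E = 60°.
tan δ = tan α / sin β = tan 36° / sin 60° = 0.7265 / 0.8660 = 0.8389
true dip = arctan 0.8389 = 39.99°

40.0°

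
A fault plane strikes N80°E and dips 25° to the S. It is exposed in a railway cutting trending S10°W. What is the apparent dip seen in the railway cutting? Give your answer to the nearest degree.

24°

The section lies 70° from the strike.
tan(apparent dip) = tan 25° · sin 70° = 0.4382
apparent dip = arctan 0.4382 = 23.66°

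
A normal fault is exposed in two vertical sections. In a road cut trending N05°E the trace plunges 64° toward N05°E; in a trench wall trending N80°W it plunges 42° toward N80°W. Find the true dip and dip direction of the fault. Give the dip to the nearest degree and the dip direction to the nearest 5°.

Each apparent-dip line lies in the plane. As unit vectors (x east, y north, z up), v₁ plunges 64°→N05°E and v₂ plunges 42°→N80°W.
The plane normal is n = v₁ × v₂ ∝ (-0.176, 0.683, 0.325).
tan δ = √(n_x²+n_y²)/n_z = 0.706/0.325, so δ = 65.3°.
The horizontal component of n points toward azimuth atan2(n_x, n_y) = 346°, the dip direction.

true dip 65°, dip direction 345°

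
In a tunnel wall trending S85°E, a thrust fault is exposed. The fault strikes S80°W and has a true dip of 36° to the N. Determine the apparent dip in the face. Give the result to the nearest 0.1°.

The strike is S80°W and the section trends S85°E; the acute angle between them is β = 15°.
tan α = tan 36° × sin 15° = 0.7265 × 0.2588 = 0.1880
α = arctan(0.1880) = 10.65°

10.6°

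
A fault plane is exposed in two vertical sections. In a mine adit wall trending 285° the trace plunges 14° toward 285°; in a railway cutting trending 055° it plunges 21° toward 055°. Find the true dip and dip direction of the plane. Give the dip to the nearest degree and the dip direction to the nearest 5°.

true dip 37°, dip direction 355°

The two traces are lines in the plane: v₁ = (sin 285°·cos 14°, cos 285°·cos 14°, −sin 14°), v₂ = (sin 55°·cos 21°, cos 55°·cos 21°, −sin 21°).
n = v₁ × v₂ = (-0.040, 0.521, 0.694) (taken with n_z > 0).
True dip = arccos(n_z / |n|) = arccos(0.7989) = 37.0°.
Dip direction = azimuth of (n_x, n_y) = atan2(-0.040, 0.521) = 356°.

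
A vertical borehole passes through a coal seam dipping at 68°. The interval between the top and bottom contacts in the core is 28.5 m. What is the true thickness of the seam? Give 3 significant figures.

10.7 m

True thickness t = h · cos(dip) = 28.5 × cos 68°
t = 28.5 × 0.3746 = 10.676 m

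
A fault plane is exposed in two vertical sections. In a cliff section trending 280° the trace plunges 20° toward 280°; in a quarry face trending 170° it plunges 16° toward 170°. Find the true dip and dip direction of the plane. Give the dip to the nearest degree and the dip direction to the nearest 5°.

Represent each trace as a vector plunging at its apparent dip toward its trend (east-north-up frame): v₁ = (-0.925, 0.163, -0.342), v₂ = (0.167, -0.947, -0.276).
n = v₁ × v₂ = (-0.369, -0.312, 0.849) (taken with n_z > 0).
tan δ = √(n_x²+n_y²)/n_z = 0.483/0.849, so δ = 29.6°.
Dip direction = azimuth of (n_x, n_y) = atan2(-0.369, -0.312) = 230°.

true dip 30°, dip direction 230°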